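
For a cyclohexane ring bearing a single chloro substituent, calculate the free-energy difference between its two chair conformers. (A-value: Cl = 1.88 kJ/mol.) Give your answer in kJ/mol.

A monosubstituted cyclohexane has one chair with the chloro group axial (E = A = 1.88 kJ/mol) and one with it equatorial (E = 0).
ΔE = 1.88 − 0 = 1.88 kJ/mol.

1.88 kJ/mol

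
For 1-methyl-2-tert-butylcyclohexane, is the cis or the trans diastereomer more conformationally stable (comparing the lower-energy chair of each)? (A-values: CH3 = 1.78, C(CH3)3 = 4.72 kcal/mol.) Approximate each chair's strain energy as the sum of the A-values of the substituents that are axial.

trans

At 1,2 positions (parity opposite): cis → (a,e or e,a); trans → (e,e or a,a).
Best chair for cis: E = 1.78 kcal/mol; best chair for trans: E = 0.00 kcal/mol.
The trans isomer is lower by 1.78 kcal/mol.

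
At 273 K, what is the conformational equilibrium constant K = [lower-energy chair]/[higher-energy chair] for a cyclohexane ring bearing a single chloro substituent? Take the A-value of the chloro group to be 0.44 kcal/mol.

One chair has the chloro group axial (E = 0.44 kcal/mol) and the other has it equatorial (E = 0).
ΔG = 0.44 kcal/mol between the two chairs.
K = exp(ΔG/RT) with R = 1.987×10⁻³ kcal mol⁻¹ K⁻¹ and T = 273 K gives K ≈ 2.25.

K ≈ 2.25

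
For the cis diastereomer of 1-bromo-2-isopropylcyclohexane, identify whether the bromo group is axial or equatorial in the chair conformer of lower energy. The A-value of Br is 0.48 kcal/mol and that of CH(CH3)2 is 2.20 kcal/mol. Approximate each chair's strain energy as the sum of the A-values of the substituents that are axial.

axial

C1 and C2 have opposite parity, so for the cis isomer the two substituents are one axial and one equatorial in each chair.
Chair I (bromo axial, isopropyl equatorial): E = 0.48 kcal/mol.
Chair II (bromo equatorial, isopropyl axial): E = 2.20 kcal/mol.
Chair I is the more stable (lower-energy) conformer, and in that chair the bromo group is axial.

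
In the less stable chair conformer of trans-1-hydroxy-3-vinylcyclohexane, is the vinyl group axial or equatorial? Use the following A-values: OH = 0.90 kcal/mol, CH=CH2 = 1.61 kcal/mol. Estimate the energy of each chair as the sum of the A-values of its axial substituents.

axial

C1 and C3 have the same parity, so for the trans isomer the two substituents are one axial and one equatorial in each chair.
Chair I (hydroxyl axial, vinyl equatorial): E = 0.90 kcal/mol.
Chair II (hydroxyl equatorial, vinyl axial): E = 1.61 kcal/mol.
Chair II is the less stable (higher-energy) conformer, and in that chair the vinyl group is axial.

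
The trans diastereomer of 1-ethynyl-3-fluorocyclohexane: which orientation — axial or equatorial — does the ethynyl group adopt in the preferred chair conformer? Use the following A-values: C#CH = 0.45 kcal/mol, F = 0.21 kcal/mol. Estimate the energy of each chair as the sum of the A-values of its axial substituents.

C1 and C3 have the same parity, so for the trans isomer the two substituents are one axial and one equatorial in each chair.
Chair I (ethynyl axial, fluoro equatorial): E = 0.45 kcal/mol.
Chair II (ethynyl equatorial, fluoro axial): E = 0.21 kcal/mol.
Chair II is the more stable (lower-energy) conformer, and in that chair the ethynyl group is equatorial.

equatorial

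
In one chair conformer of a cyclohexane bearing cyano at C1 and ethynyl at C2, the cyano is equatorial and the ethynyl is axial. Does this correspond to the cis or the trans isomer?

C1 and C2 have opposite parity, so their axial bonds point in opposite directions.
With opposite-parity carbons, two substituents on the same face are one axial and one equatorial; opposite faces give both axial or both equatorial.
Here the groups are equatorial/axial → same face → cis.

cis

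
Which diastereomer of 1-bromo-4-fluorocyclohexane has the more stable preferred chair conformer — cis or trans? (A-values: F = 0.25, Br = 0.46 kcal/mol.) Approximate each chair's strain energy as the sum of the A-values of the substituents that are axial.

At 1,4 positions (parity opposite): cis → (a,e or e,a); trans → (e,e or a,a).
Best chair for cis: E = 0.25 kcal/mol; best chair for trans: E = 0.00 kcal/mol.
The trans isomer is lower by 0.25 kcal/mol.

trans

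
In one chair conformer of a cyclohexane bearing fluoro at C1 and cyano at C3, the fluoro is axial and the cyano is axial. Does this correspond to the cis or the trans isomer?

cis

C1 and C3 have the same parity, so their axial bonds point in the same direction.
With same-parity carbons, two substituents on the same face are both axial or both equatorial; opposite faces give one of each.
Here the groups are axial/axial → same face → cis.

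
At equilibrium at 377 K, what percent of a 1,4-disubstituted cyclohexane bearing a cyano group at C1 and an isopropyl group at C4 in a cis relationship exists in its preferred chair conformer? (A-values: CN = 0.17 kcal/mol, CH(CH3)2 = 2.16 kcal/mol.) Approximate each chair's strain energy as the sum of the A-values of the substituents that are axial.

C1 and C4 have opposite parity, so for the cis isomer the two substituents are one axial and one equatorial in each chair.
Chair I (cyano axial, isopropyl equatorial): E = 0.17 kcal/mol; chair II (cyano equatorial, isopropyl axial): E = 2.16 kcal/mol.
ΔG = 1.99 kcal/mol between the two chairs.
K = exp(ΔG/RT) with R = 1.987×10⁻³ kcal mol⁻¹ K⁻¹ and T = 377 K gives K ≈ 14.2.
Fraction in the lower-energy chair = K/(K+1) = 93.4%.

93.4%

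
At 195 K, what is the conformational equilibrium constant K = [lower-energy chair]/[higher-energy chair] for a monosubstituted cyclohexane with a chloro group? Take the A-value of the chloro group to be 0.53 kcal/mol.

One chair has the chloro group axial (E = 0.53 kcal/mol) and the other has it equatorial (E = 0).
ΔG = 0.53 kcal/mol between the two chairs.
K = exp(ΔG/RT) with R = 1.987×10⁻³ kcal mol⁻¹ K⁻¹ and T = 195 K gives K ≈ 3.93.

K ≈ 3.93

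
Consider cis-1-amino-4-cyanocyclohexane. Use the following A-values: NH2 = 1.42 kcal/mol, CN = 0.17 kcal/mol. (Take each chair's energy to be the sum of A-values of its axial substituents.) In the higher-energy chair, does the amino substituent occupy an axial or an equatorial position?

C1 and C4 have opposite parity, so for the cis isomer the two substituents are one axial and one equatorial in each chair.
Chair I (amino axial, cyano equatorial): E = 1.42 kcal/mol.
Chair II (amino equatorial, cyano axial): E = 0.17 kcal/mol.
Chair I is the less stable (higher-energy) conformer, and in that chair the amino group is axial.

axial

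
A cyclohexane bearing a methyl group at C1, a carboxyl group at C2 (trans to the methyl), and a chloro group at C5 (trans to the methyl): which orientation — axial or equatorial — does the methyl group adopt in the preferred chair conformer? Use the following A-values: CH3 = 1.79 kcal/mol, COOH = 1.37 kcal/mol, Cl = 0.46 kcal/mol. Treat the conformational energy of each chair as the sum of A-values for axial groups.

equatorial

Chair I (methyl axial, carboxyl axial, chloro equatorial): E = 3.16 kcal/mol.
Chair II (methyl equatorial, carboxyl equatorial, chloro axial): E = 0.46 kcal/mol.
Chair II is the more stable (lower-energy) conformer, and in that chair the methyl group is equatorial.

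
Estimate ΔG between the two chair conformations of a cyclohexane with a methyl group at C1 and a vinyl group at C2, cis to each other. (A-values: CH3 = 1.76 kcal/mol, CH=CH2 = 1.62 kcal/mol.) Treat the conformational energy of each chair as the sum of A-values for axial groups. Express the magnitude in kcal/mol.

0.14 kcal/mol

C1 and C2 have opposite parity, so for the cis isomer the two substituents are one axial and one equatorial in each chair.
Chair I (methyl axial, vinyl equatorial): E = 1.76 kcal/mol.
Chair II (methyl equatorial, vinyl axial): E = 1.62 kcal/mol.
ΔE = 1.76 − 1.62 = 0.14 kcal/mol; chair II is more stable.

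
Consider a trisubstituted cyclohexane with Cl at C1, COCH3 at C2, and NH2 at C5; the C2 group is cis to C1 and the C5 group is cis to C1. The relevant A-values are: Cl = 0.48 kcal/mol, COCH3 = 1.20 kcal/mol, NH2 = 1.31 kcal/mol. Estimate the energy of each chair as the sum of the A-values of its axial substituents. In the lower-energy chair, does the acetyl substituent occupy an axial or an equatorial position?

axial

Chair I (chloro axial, acetyl equatorial, amino axial): E = 1.79 kcal/mol.
Chair II (chloro equatorial, acetyl axial, amino equatorial): E = 1.20 kcal/mol.
Chair II is the more stable (lower-energy) conformer, and in that chair the acetyl group is axial.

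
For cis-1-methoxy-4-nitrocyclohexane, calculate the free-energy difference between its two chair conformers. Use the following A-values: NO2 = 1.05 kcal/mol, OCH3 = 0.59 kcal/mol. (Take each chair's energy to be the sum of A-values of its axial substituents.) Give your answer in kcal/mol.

0.46 kcal/mol

C1 and C4 have opposite parity, so for the cis isomer the two substituents are one axial and one equatorial in each chair.
Chair I (nitro axial, methoxy equatorial): E = 1.05 kcal/mol.
Chair II (nitro equatorial, methoxy axial): E = 0.59 kcal/mol.
ΔE = 1.05 − 0.59 = 0.46 kcal/mol; chair II is more stable.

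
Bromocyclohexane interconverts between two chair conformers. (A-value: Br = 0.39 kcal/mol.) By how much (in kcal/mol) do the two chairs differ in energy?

A monosubstituted cyclohexane has one chair with the bromo group axial (E = A = 0.39 kcal/mol) and one with it equatorial (E = 0).
ΔE = 0.39 − 0 = 0.39 kcal/mol.

0.39 kcal/mol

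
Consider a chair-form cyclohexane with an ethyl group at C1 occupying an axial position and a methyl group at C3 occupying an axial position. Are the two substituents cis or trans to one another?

cis

C1 and C3 have the same parity, so their axial bonds point in the same direction.
With same-parity carbons, two substituents on the same face are both axial or both equatorial; opposite faces give one of each.
Here the groups are axial/axial → same face → cis.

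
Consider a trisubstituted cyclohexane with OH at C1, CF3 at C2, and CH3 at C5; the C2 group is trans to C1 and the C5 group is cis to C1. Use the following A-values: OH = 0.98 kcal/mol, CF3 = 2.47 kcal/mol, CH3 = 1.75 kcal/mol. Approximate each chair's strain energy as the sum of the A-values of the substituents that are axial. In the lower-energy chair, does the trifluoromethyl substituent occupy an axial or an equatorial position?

Chair I (hydroxyl axial, trifluoromethyl axial, methyl axial): E = 5.20 kcal/mol.
Chair II (hydroxyl equatorial, trifluoromethyl equatorial, methyl equatorial): E = 0.00 kcal/mol.
Chair II is the more stable (lower-energy) conformer, and in that chair the trifluoromethyl group is equatorial.

equatorial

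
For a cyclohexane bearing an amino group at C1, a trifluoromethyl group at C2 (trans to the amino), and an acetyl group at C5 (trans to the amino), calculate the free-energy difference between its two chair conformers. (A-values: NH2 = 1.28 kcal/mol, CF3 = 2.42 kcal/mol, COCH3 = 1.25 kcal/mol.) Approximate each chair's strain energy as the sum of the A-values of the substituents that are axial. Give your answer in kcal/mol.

2.45 kcal/mol

Chair I (amino axial, trifluoromethyl axial, acetyl equatorial): E = 3.70 kcal/mol.
Chair II (amino equatorial, trifluoromethyl equatorial, acetyl axial): E = 1.25 kcal/mol.
ΔE = 3.70 − 1.25 = 2.45 kcal/mol; chair II is more stable.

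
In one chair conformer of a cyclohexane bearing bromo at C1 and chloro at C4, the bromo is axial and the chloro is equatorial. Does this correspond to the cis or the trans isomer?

cis

C1 and C4 have opposite parity, so their axial bonds point in opposite directions.
With opposite-parity carbons, two substituents on the same face are one axial and one equatorial; opposite faces give both axial or both equatorial.
Here the groups are axial/equatorial → same face → cis.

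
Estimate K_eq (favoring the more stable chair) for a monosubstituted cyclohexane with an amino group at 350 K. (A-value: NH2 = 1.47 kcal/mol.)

One chair has the amino group axial (E = 1.47 kcal/mol) and the other has it equatorial (E = 0).
ΔG = 1.47 kcal/mol between the two chairs.
K = exp(ΔG/RT) with R = 1.987×10⁻³ kcal mol⁻¹ K⁻¹ and T = 350 K gives K ≈ 8.28.

K ≈ 8.28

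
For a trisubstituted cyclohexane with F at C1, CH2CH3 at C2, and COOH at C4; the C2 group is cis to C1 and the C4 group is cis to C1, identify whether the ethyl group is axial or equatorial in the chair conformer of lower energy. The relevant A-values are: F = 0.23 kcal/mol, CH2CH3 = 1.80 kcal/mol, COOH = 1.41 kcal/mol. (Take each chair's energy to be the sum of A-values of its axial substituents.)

equatorial

Chair I (fluoro axial, ethyl equatorial, carboxyl equatorial): E = 0.23 kcal/mol.
Chair II (fluoro equatorial, ethyl axial, carboxyl axial): E = 3.21 kcal/mol.
Chair I is the more stable (lower-energy) conformer, and in that chair the ethyl group is equatorial.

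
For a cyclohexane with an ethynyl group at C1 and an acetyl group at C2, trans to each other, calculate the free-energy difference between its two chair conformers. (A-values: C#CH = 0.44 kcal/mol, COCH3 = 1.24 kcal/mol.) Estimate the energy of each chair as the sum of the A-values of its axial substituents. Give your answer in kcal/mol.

1.68 kcal/mol

C1 and C2 have opposite parity, so for the trans isomer the two substituents are e,e in one chair and a,a in the other.
Chair I (ethynyl axial, acetyl axial): E = 1.68 kcal/mol.
Chair II (ethynyl equatorial, acetyl equatorial): E = 0.00 kcal/mol.
ΔE = 1.68 − 0.00 = 1.68 kcal/mol; chair II is more stable.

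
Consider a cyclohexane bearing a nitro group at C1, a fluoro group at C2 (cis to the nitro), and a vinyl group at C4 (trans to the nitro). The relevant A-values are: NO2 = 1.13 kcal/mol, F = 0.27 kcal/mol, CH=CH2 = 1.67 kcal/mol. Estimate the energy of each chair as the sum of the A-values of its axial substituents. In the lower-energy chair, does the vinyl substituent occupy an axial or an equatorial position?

equatorial

Chair I (nitro axial, fluoro equatorial, vinyl axial): E = 2.80 kcal/mol.
Chair II (nitro equatorial, fluoro axial, vinyl equatorial): E = 0.27 kcal/mol.
Chair II is the more stable (lower-energy) conformer, and in that chair the vinyl group is equatorial.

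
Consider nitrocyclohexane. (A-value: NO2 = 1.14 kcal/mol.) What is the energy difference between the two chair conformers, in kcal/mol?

1.14 kcal/mol

A monosubstituted cyclohexane has one chair with the nitro group axial (E = A = 1.14 kcal/mol) and one with it equatorial (E = 0).
ΔE = 1.14 − 0 = 1.14 kcal/mol.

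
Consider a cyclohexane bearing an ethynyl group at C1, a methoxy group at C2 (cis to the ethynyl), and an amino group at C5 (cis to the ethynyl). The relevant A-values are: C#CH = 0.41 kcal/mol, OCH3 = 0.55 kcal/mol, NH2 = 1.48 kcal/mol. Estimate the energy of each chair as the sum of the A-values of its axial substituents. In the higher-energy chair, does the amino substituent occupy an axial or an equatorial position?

axial

Chair I (ethynyl axial, methoxy equatorial, amino axial): E = 1.89 kcal/mol.
Chair II (ethynyl equatorial, methoxy axial, amino equatorial): E = 0.55 kcal/mol.
Chair I is the less stable (higher-energy) conformer, and in that chair the amino group is axial.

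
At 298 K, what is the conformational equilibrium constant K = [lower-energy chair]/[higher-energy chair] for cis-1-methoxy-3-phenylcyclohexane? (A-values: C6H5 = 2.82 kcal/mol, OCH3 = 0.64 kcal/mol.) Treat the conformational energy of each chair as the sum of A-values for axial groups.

K ≈ 345

C1 and C3 have the same parity, so for the cis isomer the two substituents are e,e in one chair and a,a in the other.
Chair I (phenyl axial, methoxy axial): E = 3.46 kcal/mol; chair II (phenyl equatorial, methoxy equatorial): E = 0.00 kcal/mol.
ΔG = 3.46 kcal/mol between the two chairs.
K = exp(ΔG/RT) with R = 1.987×10⁻³ kcal mol⁻¹ K⁻¹ and T = 298 K gives K ≈ 345.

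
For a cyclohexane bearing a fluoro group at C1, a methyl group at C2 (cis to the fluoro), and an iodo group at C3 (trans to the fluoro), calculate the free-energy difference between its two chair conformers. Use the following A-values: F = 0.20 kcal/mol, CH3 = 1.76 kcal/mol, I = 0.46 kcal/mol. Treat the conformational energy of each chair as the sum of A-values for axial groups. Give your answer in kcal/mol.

Chair I (fluoro axial, methyl equatorial, iodo equatorial): E = 0.20 kcal/mol.
Chair II (fluoro equatorial, methyl axial, iodo axial): E = 2.22 kcal/mol.
ΔE = 2.22 − 0.20 = 2.02 kcal/mol; chair I is more stable.

2.02 kcal/mol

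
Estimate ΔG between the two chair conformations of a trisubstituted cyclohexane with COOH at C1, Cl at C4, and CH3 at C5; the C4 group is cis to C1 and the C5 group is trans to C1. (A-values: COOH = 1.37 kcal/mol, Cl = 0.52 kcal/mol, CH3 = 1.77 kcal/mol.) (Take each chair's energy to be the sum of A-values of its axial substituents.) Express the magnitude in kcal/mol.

Chair I (carboxyl axial, chloro equatorial, methyl equatorial): E = 1.37 kcal/mol.
Chair II (carboxyl equatorial, chloro axial, methyl axial): E = 2.29 kcal/mol.
ΔE = 2.29 − 1.37 = 0.92 kcal/mol; chair I is more stable.

0.92 kcal/mol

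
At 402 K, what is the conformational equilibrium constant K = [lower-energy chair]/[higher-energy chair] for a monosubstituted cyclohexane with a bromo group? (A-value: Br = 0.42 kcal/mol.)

One chair has the bromo group axial (E = 0.42 kcal/mol) and the other has it equatorial (E = 0).
ΔG = 0.42 kcal/mol between the two chairs.
K = exp(ΔG/RT) with R = 1.987×10⁻³ kcal mol⁻¹ K⁻¹ and T = 402 K gives K ≈ 1.69.

K ≈ 1.69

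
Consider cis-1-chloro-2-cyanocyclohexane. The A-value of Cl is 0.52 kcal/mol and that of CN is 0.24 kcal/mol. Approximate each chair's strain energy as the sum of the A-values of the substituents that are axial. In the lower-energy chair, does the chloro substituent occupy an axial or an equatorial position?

equatorial

C1 and C2 have opposite parity, so for the cis isomer the two substituents are one axial and one equatorial in each chair.
Chair I (chloro axial, cyano equatorial): E = 0.52 kcal/mol.
Chair II (chloro equatorial, cyano axial): E = 0.24 kcal/mol.
Chair II is the more stable (lower-energy) conformer, and in that chair the chloro group is equatorial.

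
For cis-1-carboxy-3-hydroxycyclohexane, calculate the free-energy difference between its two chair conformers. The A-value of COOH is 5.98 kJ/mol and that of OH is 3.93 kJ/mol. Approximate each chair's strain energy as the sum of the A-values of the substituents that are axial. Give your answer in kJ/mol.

9.91 kJ/mol

C1 and C3 have the same parity, so for the cis isomer the two substituents are e,e in one chair and a,a in the other.
Chair I (carboxyl axial, hydroxyl axial): E = 9.91 kJ/mol.
Chair II (carboxyl equatorial, hydroxyl equatorial): E = 0.00 kJ/mol.
ΔE = 9.91 − 0.00 = 9.91 kJ/mol; chair II is more stable.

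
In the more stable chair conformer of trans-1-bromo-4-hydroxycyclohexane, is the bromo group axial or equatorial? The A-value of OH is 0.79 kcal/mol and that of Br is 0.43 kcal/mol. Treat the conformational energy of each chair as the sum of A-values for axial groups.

C1 and C4 have opposite parity, so for the trans isomer the two substituents are e,e in one chair and a,a in the other.
Chair I (hydroxyl axial, bromo axial): E = 1.22 kcal/mol.
Chair II (hydroxyl equatorial, bromo equatorial): E = 0.00 kcal/mol.
Chair II is the more stable (lower-energy) conformer, and in that chair the bromo group is equatorial.

equatorial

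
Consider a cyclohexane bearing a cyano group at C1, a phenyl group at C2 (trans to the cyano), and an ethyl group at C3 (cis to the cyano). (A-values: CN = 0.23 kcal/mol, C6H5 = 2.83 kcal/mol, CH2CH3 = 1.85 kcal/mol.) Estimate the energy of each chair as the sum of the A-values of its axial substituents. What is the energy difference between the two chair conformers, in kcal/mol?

Chair I (cyano axial, phenyl axial, ethyl axial): E = 4.91 kcal/mol.
Chair II (cyano equatorial, phenyl equatorial, ethyl equatorial): E = 0.00 kcal/mol.
ΔE = 4.91 − 0.00 = 4.91 kcal/mol; chair II is more stable.

4.91 kcal/mol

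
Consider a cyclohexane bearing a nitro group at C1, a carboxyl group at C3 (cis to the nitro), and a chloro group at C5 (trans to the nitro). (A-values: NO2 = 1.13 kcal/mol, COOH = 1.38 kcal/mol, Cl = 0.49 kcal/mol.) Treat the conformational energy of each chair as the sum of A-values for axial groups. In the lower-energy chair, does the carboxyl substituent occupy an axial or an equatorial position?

Chair I (nitro axial, carboxyl axial, chloro equatorial): E = 2.51 kcal/mol.
Chair II (nitro equatorial, carboxyl equatorial, chloro axial): E = 0.49 kcal/mol.
Chair II is the more stable (lower-energy) conformer, and in that chair the carboxyl group is equatorial.

equatorial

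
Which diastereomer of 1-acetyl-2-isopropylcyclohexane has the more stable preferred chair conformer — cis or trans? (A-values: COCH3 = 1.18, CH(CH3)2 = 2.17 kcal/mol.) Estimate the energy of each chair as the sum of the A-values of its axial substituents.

trans

At 1,2 positions (parity opposite): cis → (a,e or e,a); trans → (e,e or a,a).
Best chair for cis: E = 1.18 kcal/mol; best chair for trans: E = 0.00 kcal/mol.
The trans isomer is lower by 1.18 kcal/mol.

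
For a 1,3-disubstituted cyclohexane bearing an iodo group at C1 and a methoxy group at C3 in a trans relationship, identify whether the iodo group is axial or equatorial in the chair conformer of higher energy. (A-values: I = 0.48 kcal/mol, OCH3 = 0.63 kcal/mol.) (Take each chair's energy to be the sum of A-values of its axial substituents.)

C1 and C3 have the same parity, so for the trans isomer the two substituents are one axial and one equatorial in each chair.
Chair I (iodo axial, methoxy equatorial): E = 0.48 kcal/mol.
Chair II (iodo equatorial, methoxy axial): E = 0.63 kcal/mol.
Chair II is the less stable (higher-energy) conformer, and in that chair the iodo group is equatorial.

equatorial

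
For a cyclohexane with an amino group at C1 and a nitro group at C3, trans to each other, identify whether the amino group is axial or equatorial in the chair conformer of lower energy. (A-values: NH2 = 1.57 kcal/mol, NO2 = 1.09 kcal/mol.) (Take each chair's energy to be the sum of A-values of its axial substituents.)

equatorial

C1 and C3 have the same parity, so for the trans isomer the two substituents are one axial and one equatorial in each chair.
Chair I (amino axial, nitro equatorial): E = 1.57 kcal/mol.
Chair II (amino equatorial, nitro axial): E = 1.09 kcal/mol.
Chair II is the more stable (lower-energy) conformer, and in that chair the amino group is equatorial.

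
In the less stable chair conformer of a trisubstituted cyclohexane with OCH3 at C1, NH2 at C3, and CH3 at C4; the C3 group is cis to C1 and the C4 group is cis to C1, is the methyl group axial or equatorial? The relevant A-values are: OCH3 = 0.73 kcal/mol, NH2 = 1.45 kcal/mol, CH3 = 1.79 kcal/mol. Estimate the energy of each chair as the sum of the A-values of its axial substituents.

equatorial

Chair I (methoxy axial, amino axial, methyl equatorial): E = 2.18 kcal/mol.
Chair II (methoxy equatorial, amino equatorial, methyl axial): E = 1.79 kcal/mol.
Chair I is the less stable (higher-energy) conformer, and in that chair the methyl group is equatorial.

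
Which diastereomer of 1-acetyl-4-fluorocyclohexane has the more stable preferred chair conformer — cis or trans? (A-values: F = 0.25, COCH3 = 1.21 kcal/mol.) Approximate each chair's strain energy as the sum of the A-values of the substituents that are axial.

trans

At 1,4 positions (parity opposite): cis → (a,e or e,a); trans → (e,e or a,a).
Best chair for cis: E = 0.25 kcal/mol; best chair for trans: E = 0.00 kcal/mol.
The trans isomer is lower by 0.25 kcal/mol.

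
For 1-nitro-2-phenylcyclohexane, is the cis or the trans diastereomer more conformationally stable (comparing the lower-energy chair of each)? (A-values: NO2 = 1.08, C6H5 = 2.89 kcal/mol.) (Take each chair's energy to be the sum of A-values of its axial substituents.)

trans

At 1,2 positions (parity opposite): cis → (a,e or e,a); trans → (e,e or a,a).
Best chair for cis: E = 1.08 kcal/mol; best chair for trans: E = 0.00 kcal/mol.
The trans isomer is lower by 1.08 kcal/mol.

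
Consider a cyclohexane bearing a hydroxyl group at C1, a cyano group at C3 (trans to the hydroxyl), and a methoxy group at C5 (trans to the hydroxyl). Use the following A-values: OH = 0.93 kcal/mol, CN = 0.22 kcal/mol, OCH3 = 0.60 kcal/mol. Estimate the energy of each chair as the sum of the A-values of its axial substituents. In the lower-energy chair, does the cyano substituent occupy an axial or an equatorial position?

axial

Chair I (hydroxyl axial, cyano equatorial, methoxy equatorial): E = 0.93 kcal/mol.
Chair II (hydroxyl equatorial, cyano axial, methoxy axial): E = 0.82 kcal/mol.
Chair II is the more stable (lower-energy) conformer, and in that chair the cyano group is axial.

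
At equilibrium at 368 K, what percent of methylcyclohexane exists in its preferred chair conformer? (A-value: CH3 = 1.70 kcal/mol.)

91.1%

One chair has the methyl group axial (E = 1.70 kcal/mol) and the other has it equatorial (E = 0).
ΔG = 1.70 kcal/mol between the two chairs.
K = exp(ΔG/RT) with R = 1.987×10⁻³ kcal mol⁻¹ K⁻¹ and T = 368 K gives K ≈ 10.2.
Fraction in the lower-energy chair = K/(K+1) = 91.1%.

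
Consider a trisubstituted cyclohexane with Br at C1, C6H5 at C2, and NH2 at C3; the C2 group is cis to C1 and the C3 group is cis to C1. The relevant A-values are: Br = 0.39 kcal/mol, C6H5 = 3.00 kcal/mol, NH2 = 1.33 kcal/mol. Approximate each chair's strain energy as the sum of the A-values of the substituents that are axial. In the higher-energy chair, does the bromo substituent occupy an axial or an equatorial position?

equatorial

Chair I (bromo axial, phenyl equatorial, amino axial): E = 1.72 kcal/mol.
Chair II (bromo equatorial, phenyl axial, amino equatorial): E = 3.00 kcal/mol.
Chair II is the less stable (higher-energy) conformer, and in that chair the bromo group is equatorial.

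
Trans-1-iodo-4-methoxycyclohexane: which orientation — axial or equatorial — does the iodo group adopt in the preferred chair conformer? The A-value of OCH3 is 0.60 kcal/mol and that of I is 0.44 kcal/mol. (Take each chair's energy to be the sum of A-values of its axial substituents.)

C1 and C4 have opposite parity, so for the trans isomer the two substituents are e,e in one chair and a,a in the other.
Chair I (methoxy axial, iodo axial): E = 1.04 kcal/mol.
Chair II (methoxy equatorial, iodo equatorial): E = 0.00 kcal/mol.
Chair II is the more stable (lower-energy) conformer, and in that chair the iodo group is equatorial.

equatorial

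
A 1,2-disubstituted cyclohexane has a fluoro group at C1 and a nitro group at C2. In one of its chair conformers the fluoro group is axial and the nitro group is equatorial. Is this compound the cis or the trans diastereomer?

C1 and C2 have opposite parity, so their axial bonds point in opposite directions.
With opposite-parity carbons, two substituents on the same face are one axial and one equatorial; opposite faces give both axial or both equatorial.
Here the groups are axial/equatorial → same face → cis.

cis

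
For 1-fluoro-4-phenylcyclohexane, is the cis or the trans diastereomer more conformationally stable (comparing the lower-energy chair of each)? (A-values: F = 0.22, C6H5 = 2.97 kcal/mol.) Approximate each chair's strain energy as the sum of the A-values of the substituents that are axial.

trans

At 1,4 positions (parity opposite): cis → (a,e or e,a); trans → (e,e or a,a).
Best chair for cis: E = 0.22 kcal/mol; best chair for trans: E = 0.00 kcal/mol.
The trans isomer is lower by 0.22 kcal/mol.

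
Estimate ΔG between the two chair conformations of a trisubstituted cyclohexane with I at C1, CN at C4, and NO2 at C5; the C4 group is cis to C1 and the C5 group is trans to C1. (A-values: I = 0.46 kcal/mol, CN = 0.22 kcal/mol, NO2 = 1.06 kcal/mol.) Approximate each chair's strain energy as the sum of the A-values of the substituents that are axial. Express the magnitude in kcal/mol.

Chair I (iodo axial, cyano equatorial, nitro equatorial): E = 0.46 kcal/mol.
Chair II (iodo equatorial, cyano axial, nitro axial): E = 1.28 kcal/mol.
ΔE = 1.28 − 0.46 = 0.82 kcal/mol; chair I is more stable.

0.82 kcal/mol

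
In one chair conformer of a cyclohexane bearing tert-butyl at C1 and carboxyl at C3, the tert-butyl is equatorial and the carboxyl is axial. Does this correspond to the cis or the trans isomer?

C1 and C3 have the same parity, so their axial bonds point in the same direction.
With same-parity carbons, two substituents on the same face are both axial or both equatorial; opposite faces give one of each.
Here the groups are equatorial/axial → opposite face → trans.

trans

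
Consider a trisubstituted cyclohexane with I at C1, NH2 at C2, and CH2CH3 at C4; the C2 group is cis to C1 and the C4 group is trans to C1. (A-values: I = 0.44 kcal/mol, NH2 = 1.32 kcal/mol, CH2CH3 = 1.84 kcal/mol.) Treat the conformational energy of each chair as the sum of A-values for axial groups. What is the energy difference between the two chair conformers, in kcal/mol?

0.96 kcal/mol

Chair I (iodo axial, amino equatorial, ethyl axial): E = 2.28 kcal/mol.
Chair II (iodo equatorial, amino axial, ethyl equatorial): E = 1.32 kcal/mol.
ΔE = 2.28 − 1.32 = 0.96 kcal/mol; chair II is more stable.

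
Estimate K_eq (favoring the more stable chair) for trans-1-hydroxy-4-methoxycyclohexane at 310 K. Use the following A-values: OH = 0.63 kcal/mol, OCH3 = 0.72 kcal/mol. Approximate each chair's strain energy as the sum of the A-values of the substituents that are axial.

K ≈ 8.95

C1 and C4 have opposite parity, so for the trans isomer the two substituents are e,e in one chair and a,a in the other.
Chair I (hydroxyl axial, methoxy axial): E = 1.35 kcal/mol; chair II (hydroxyl equatorial, methoxy equatorial): E = 0.00 kcal/mol.
ΔG = 1.35 kcal/mol between the two chairs.
K = exp(ΔG/RT) with R = 1.987×10⁻³ kcal mol⁻¹ K⁻¹ and T = 310 K gives K ≈ 8.95.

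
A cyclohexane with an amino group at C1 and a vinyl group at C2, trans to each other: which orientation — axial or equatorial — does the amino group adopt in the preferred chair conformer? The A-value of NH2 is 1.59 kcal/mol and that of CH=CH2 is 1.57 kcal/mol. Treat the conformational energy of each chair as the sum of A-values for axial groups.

equatorial

C1 and C2 have opposite parity, so for the trans isomer the two substituents are e,e in one chair and a,a in the other.
Chair I (amino axial, vinyl axial): E = 3.16 kcal/mol.
Chair II (amino equatorial, vinyl equatorial): E = 0.00 kcal/mol.
Chair II is the more stable (lower-energy) conformer, and in that chair the amino group is equatorial.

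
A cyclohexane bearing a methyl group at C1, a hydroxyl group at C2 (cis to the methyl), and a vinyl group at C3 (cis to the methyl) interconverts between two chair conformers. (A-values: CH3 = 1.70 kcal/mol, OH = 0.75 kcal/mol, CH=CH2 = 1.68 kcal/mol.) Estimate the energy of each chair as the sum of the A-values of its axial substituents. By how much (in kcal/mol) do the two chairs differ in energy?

Chair I (methyl axial, hydroxyl equatorial, vinyl axial): E = 3.38 kcal/mol.
Chair II (methyl equatorial, hydroxyl axial, vinyl equatorial): E = 0.75 kcal/mol.
ΔE = 3.38 − 0.75 = 2.63 kcal/mol; chair II is more stable.

2.63 kcal/mol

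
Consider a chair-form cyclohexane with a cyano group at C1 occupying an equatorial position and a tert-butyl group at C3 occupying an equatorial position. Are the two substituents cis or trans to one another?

C1 and C3 have the same parity, so their axial bonds point in the same direction.
With same-parity carbons, two substituents on the same face are both axial or both equatorial; opposite faces give one of each.
Here the groups are equatorial/equatorial → same face → cis.

cis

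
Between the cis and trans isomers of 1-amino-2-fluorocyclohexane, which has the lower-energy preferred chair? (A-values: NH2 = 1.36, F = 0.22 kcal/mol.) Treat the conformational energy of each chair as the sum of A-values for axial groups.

trans

At 1,2 positions (parity opposite): cis → (a,e or e,a); trans → (e,e or a,a).
Best chair for cis: E = 0.22 kcal/mol; best chair for trans: E = 0.00 kcal/mol.
The trans isomer is lower by 0.22 kcal/mol.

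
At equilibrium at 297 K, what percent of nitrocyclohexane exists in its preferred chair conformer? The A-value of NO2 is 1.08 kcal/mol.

86.2%

One chair has the nitro group axial (E = 1.08 kcal/mol) and the other has it equatorial (E = 0).
ΔG = 1.08 kcal/mol between the two chairs.
K = exp(ΔG/RT) with R = 1.987×10⁻³ kcal mol⁻¹ K⁻¹ and T = 297 K gives K ≈ 6.23.
Fraction in the lower-energy chair = K/(K+1) = 86.2%.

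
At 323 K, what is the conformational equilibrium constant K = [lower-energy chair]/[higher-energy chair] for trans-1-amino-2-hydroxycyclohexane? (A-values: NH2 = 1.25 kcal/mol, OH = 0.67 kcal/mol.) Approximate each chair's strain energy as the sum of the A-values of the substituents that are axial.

C1 and C2 have opposite parity, so for the trans isomer the two substituents are e,e in one chair and a,a in the other.
Chair I (amino axial, hydroxyl axial): E = 1.92 kcal/mol; chair II (amino equatorial, hydroxyl equatorial): E = 0.00 kcal/mol.
ΔG = 1.92 kcal/mol between the two chairs.
K = exp(ΔG/RT) with R = 1.987×10⁻³ kcal mol⁻¹ K⁻¹ and T = 323 K gives K ≈ 19.9.

K ≈ 19.9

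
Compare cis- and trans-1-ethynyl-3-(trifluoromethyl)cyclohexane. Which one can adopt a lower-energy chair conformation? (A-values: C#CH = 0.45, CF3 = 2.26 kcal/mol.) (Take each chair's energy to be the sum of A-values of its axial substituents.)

cis

At 1,3 positions (parity same): cis → (e,e or a,a); trans → (a,e or e,a).
Best chair for cis: E = 0.00 kcal/mol; best chair for trans: E = 0.45 kcal/mol.
The cis isomer is lower by 0.45 kcal/mol.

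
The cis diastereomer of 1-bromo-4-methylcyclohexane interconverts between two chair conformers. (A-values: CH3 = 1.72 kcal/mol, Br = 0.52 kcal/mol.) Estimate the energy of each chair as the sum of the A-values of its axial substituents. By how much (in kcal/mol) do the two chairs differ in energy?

1.20 kcal/mol

C1 and C4 have opposite parity, so for the cis isomer the two substituents are one axial and one equatorial in each chair.
Chair I (methyl axial, bromo equatorial): E = 1.72 kcal/mol.
Chair II (methyl equatorial, bromo axial): E = 0.52 kcal/mol.
ΔE = 1.72 − 0.52 = 1.20 kcal/mol; chair II is more stable.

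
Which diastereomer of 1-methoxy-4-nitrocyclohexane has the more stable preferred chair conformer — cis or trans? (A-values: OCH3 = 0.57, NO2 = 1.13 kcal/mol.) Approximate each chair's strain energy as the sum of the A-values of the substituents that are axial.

At 1,4 positions (parity opposite): cis → (a,e or e,a); trans → (e,e or a,a).
Best chair for cis: E = 0.57 kcal/mol; best chair for trans: E = 0.00 kcal/mol.
The trans isomer is lower by 0.57 kcal/mol.

trans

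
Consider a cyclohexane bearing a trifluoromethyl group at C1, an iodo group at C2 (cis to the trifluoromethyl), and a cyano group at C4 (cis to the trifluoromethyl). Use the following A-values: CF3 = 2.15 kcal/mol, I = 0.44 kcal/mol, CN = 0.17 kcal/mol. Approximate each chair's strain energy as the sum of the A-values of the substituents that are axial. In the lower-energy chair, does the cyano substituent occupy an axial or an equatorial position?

axial

Chair I (trifluoromethyl axial, iodo equatorial, cyano equatorial): E = 2.15 kcal/mol.
Chair II (trifluoromethyl equatorial, iodo axial, cyano axial): E = 0.61 kcal/mol.
Chair II is the more stable (lower-energy) conformer, and in that chair the cyano group is axial.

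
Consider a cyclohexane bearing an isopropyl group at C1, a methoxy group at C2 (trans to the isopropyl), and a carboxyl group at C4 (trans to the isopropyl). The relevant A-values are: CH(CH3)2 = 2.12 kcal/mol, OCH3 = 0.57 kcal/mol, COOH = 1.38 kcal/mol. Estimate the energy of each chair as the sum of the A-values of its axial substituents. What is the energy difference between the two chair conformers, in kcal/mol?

Chair I (isopropyl axial, methoxy axial, carboxyl axial): E = 4.07 kcal/mol.
Chair II (isopropyl equatorial, methoxy equatorial, carboxyl equatorial): E = 0.00 kcal/mol.
ΔE = 4.07 − 0.00 = 4.07 kcal/mol; chair II is more stable.

4.07 kcal/mol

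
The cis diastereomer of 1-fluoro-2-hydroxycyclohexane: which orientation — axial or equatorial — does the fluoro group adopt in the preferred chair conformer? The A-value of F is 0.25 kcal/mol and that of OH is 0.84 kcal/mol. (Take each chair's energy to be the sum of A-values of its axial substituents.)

C1 and C2 have opposite parity, so for the cis isomer the two substituents are one axial and one equatorial in each chair.
Chair I (fluoro axial, hydroxyl equatorial): E = 0.25 kcal/mol.
Chair II (fluoro equatorial, hydroxyl axial): E = 0.84 kcal/mol.
Chair I is the more stable (lower-energy) conformer, and in that chair the fluoro group is axial.

axial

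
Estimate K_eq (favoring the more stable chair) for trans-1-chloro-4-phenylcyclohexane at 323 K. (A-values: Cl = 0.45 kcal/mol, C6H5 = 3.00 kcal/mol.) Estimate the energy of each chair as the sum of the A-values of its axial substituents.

K ≈ 216

C1 and C4 have opposite parity, so for the trans isomer the two substituents are e,e in one chair and a,a in the other.
Chair I (chloro axial, phenyl axial): E = 3.45 kcal/mol; chair II (chloro equatorial, phenyl equatorial): E = 0.00 kcal/mol.
ΔG = 3.45 kcal/mol between the two chairs.
K = exp(ΔG/RT) with R = 1.987×10⁻³ kcal mol⁻¹ K⁻¹ and T = 323 K gives K ≈ 216.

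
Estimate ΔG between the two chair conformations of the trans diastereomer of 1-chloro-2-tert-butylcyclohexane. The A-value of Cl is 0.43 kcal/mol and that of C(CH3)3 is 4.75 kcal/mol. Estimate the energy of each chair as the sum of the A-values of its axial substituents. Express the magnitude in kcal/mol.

5.18 kcal/mol

C1 and C2 have opposite parity, so for the trans isomer the two substituents are e,e in one chair and a,a in the other.
Chair I (chloro axial, tert-butyl axial): E = 5.18 kcal/mol.
Chair II (chloro equatorial, tert-butyl equatorial): E = 0.00 kcal/mol.
ΔE = 5.18 − 0.00 = 5.18 kcal/mol; chair II is more stable.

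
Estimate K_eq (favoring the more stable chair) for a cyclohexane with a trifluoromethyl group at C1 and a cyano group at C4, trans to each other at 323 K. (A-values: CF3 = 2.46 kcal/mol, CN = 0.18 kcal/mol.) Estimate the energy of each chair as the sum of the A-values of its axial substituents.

K ≈ 61.2

C1 and C4 have opposite parity, so for the trans isomer the two substituents are e,e in one chair and a,a in the other.
Chair I (trifluoromethyl axial, cyano axial): E = 2.64 kcal/mol; chair II (trifluoromethyl equatorial, cyano equatorial): E = 0.00 kcal/mol.
ΔG = 2.64 kcal/mol between the two chairs.
K = exp(ΔG/RT) with R = 1.987×10⁻³ kcal mol⁻¹ K⁻¹ and T = 323 K gives K ≈ 61.2.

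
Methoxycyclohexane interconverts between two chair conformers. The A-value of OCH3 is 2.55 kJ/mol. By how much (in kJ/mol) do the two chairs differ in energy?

2.55 kJ/mol

A monosubstituted cyclohexane has one chair with the methoxy group axial (E = A = 2.55 kJ/mol) and one with it equatorial (E = 0).
ΔE = 2.55 − 0 = 2.55 kJ/mol.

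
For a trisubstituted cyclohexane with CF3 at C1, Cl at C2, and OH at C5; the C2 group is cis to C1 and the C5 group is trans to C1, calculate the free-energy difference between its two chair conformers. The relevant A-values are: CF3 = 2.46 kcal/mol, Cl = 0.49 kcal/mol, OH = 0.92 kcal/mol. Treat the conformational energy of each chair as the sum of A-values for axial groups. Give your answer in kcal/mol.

1.05 kcal/mol

Chair I (trifluoromethyl axial, chloro equatorial, hydroxyl equatorial): E = 2.46 kcal/mol.
Chair II (trifluoromethyl equatorial, chloro axial, hydroxyl axial): E = 1.41 kcal/mol.
ΔE = 2.46 − 1.41 = 1.05 kcal/mol; chair II is more stable.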